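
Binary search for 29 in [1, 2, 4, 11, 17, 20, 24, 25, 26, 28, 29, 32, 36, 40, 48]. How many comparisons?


Search for 29:
[0,14] mid=7 arr[7]=25
[8,14] mid=11 arr[11]=32
[8,10] mid=9 arr[9]=28
[10,10] mid=10 arr[10]=29
Total: 4 comparisons


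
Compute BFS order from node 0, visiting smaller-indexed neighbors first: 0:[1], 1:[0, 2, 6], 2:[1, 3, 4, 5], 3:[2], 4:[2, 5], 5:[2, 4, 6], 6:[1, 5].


BFS queue: start with [0]
Visit order: [0, 1, 2, 6, 3, 4, 5]


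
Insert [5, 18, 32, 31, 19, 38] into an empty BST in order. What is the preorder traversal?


Root = 5; build tree by BST insertion.
Preorder traversal: [5, 18, 32, 31, 19, 38]


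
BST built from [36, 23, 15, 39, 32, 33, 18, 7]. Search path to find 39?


BST root = 36
Search for 39: compare at each node
Path: [36, 39]


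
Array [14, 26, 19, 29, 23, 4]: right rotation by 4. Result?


Right rotate by 4: [19, 29, 23, 4, 14, 26]


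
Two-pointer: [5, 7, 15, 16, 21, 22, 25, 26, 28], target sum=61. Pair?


Two pointers: lo=0, hi=8
No pair sums to 61


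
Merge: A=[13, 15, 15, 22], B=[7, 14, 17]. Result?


Compare heads, take smaller each step.
Merged: [7, 13, 14, 15, 15, 17, 22]


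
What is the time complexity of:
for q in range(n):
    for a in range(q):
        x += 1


Per nesting level: O(n) * O(n) [triangular over q] = O(n^2)
Complexity: O(n^2)


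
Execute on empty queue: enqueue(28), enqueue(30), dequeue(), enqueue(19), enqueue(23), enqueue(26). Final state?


enqueue(28) -> [28]
enqueue(30) -> [28, 30]
dequeue() returns 28 -> [30]
enqueue(19) -> [30, 19]
enqueue(23) -> [30, 19, 23]
enqueue(26) -> [30, 19, 23, 26]
Final queue (front to back): [30, 19, 23, 26]


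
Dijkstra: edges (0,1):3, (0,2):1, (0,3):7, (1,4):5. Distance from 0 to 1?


Dijkstra from 0:
Distances: {0: 0, 1: 3, 2: 1, 3: 7, 4: 8}
Shortest distance to 1 = 3, path = [0, 1]


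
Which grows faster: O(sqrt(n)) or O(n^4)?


sublinear grows slower than quartic
O(sqrt(n)) is asymptotically smaller; O(n^4) grows faster


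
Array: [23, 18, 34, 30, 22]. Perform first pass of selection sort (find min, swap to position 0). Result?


After one pass: [18, 23, 34, 30, 22]


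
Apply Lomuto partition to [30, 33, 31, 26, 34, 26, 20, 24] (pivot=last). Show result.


Elements <= 24 go left of pivot.
Result: [20, 24, 31, 26, 34, 26, 30, 33], pivot at index 1


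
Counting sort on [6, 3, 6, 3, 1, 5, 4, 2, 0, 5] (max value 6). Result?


Count array: [1, 1, 1, 2, 1, 2, 2]
Reconstruct: [0, 1, 2, 3, 3, 4, 5, 5, 6, 6]


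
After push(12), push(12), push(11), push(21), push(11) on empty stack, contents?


push(12) -> [12]
push(12) -> [12, 12]
push(11) -> [12, 12, 11]
push(21) -> [12, 12, 11, 21]
push(11) -> [12, 12, 11, 21, 11]
Final stack (bottom to top): [12, 12, 11, 21, 11]


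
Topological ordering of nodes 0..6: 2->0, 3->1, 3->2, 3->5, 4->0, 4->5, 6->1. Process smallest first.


Kahn's algorithm, process smallest node first
Order: [3, 2, 4, 0, 5, 6, 1]


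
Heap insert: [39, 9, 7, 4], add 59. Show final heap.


Append 59: [39, 9, 7, 4, 59]
Bubble up: swap idx 4(59) with idx 1(9); swap idx 1(59) with idx 0(39)
Result: [59, 39, 7, 4, 9]


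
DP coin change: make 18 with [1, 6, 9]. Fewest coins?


dp[0]=0; dp[i]=1+min(dp[i-c] for c in coins)
...dp[13]=3, dp[14]=4, dp[15]=2, dp[16]=3, dp[17]=4, dp[18]=2
Minimum coins for 18 = 2


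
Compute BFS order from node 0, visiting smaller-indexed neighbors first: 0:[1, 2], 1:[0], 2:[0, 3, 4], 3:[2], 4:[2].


BFS queue: start with [0]
Visit order: [0, 1, 2, 3, 4]


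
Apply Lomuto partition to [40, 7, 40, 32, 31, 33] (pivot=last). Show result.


Elements <= 33 go left of pivot.
Result: [7, 32, 31, 33, 40, 40], pivot at index 3


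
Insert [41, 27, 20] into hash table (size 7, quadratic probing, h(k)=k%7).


Insertions: 41->slot 6; 27->slot 0; 20->slot 3
Table: [27, None, None, 20, None, None, 41]


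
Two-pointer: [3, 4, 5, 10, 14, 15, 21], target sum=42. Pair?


Two pointers: lo=0, hi=6
No pair sums to 42


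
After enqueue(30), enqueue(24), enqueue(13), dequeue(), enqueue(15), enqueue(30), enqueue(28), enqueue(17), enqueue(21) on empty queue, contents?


enqueue(30) -> [30]
enqueue(24) -> [30, 24]
enqueue(13) -> [30, 24, 13]
dequeue() returns 30 -> [24, 13]
enqueue(15) -> [24, 13, 15]
enqueue(30) -> [24, 13, 15, 30]
enqueue(28) -> [24, 13, 15, 30, 28]
enqueue(17) -> [24, 13, 15, 30, 28, 17]
enqueue(21) -> [24, 13, 15, 30, 28, 17, 21]
Final queue (front to back): [24, 13, 15, 30, 28, 17, 21]


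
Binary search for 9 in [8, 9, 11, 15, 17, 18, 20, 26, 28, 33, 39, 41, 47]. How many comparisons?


Search for 9:
[0,12] mid=6 arr[6]=20
[0,5] mid=2 arr[2]=11
[0,1] mid=0 arr[0]=8
[1,1] mid=1 arr[1]=9
Total: 4 comparisons


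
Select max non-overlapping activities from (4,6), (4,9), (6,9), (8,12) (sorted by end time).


Greedy: pick earliest-ending, then skip overlaps.
Selected (2 activities): [(4, 6), (6, 9)]


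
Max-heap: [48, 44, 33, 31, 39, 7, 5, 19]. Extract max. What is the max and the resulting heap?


Max = 48
Replace root with last, heapify down
Resulting heap: [44, 39, 33, 31, 19, 7, 5]


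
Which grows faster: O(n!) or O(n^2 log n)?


n^2 log n grows slower than factorial
O(n^2 log n) is asymptotically smaller; O(n!) grows faster


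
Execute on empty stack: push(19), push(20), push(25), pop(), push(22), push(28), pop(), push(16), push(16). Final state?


push(19) -> [19]
push(20) -> [19, 20]
push(25) -> [19, 20, 25]
pop() returns 25 -> [19, 20]
push(22) -> [19, 20, 22]
push(28) -> [19, 20, 22, 28]
pop() returns 28 -> [19, 20, 22]
push(16) -> [19, 20, 22, 16]
push(16) -> [19, 20, 22, 16, 16]
Final stack (bottom to top): [19, 20, 22, 16, 16]


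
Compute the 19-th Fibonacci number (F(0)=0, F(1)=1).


F(n)=F(n-1)+F(n-2)
...F(17)=1597, F(18)=2584, F(19)=4181


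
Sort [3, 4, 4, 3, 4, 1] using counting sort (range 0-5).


Count array: [0, 1, 0, 2, 3, 0]
Reconstruct: [1, 3, 3, 4, 4, 4]


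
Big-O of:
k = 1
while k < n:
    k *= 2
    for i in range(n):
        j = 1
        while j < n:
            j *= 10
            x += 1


Per nesting level: O(log n) * O(n) * O(log n) = O(n (log n)^2)
Complexity: O(n (log n)^2)


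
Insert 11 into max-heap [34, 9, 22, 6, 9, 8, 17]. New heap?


Append 11: [34, 9, 22, 6, 9, 8, 17, 11]
Bubble up: swap idx 7(11) with idx 3(6); swap idx 3(11) with idx 1(9)
Result: [34, 11, 22, 9, 9, 8, 17, 6]


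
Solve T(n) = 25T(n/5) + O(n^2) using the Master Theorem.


a=25, b=5, c=2. log_5(25)=2 = c=2. Case 2: O(n^c log n) = O(n^2 log n)
Complexity: O(n^2 log n)


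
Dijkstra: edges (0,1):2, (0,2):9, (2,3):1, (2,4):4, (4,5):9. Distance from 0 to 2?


Dijkstra from 0:
Distances: {0: 0, 1: 2, 2: 9, 3: 10, 4: 13, 5: 22}
Shortest distance to 2 = 9, path = [0, 2]


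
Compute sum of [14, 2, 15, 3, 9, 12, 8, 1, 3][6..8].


Prefix sums: [0, 14, 16, 31, 34, 43, 55, 63, 64, 67]
Sum[6..8] = prefix[9] - prefix[6] = 67 - 55 = 12


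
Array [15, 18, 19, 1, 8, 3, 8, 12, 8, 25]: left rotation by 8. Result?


Left rotate by 8: [8, 25, 15, 18, 19, 1, 8, 3, 8, 12]


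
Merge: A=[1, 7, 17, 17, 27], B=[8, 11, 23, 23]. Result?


Compare heads, take smaller each step.
Merged: [1, 7, 8, 11, 17, 17, 23, 23, 27]


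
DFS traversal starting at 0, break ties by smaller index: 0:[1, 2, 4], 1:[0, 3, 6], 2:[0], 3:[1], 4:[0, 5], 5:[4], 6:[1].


DFS stack-based: start with [0]
Visit order: [0, 1, 3, 6, 2, 4, 5]


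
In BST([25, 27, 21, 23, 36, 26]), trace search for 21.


BST root = 25
Search for 21: compare at each node
Path: [25, 21]


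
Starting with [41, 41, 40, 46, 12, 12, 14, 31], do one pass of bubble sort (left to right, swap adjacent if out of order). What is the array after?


After one pass: [41, 40, 41, 12, 12, 14, 31, 46]


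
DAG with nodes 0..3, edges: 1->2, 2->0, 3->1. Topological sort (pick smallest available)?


Kahn's algorithm, process smallest node first
Order: [3, 1, 2, 0]


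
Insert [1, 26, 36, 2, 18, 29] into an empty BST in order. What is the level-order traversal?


Root = 1; build tree by BST insertion.
Level-Order traversal: [1, 26, 2, 36, 18, 29]


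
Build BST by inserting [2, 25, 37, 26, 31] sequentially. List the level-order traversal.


Root = 2; build tree by BST insertion.
Level-Order traversal: [2, 25, 37, 26, 31]


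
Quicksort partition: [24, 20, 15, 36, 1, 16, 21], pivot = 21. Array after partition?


Elements <= 21 go left of pivot.
Result: [20, 15, 1, 16, 21, 36, 24], pivot at index 4


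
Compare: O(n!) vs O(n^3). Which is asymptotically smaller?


cubic grows slower than factorial
O(n^3) is asymptotically smaller; O(n!) grows faster


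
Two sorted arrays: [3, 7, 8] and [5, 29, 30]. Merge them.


Compare heads, take smaller each step.
Merged: [3, 5, 7, 8, 29, 30]


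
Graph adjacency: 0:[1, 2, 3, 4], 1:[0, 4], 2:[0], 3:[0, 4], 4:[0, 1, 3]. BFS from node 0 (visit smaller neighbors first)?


BFS queue: start with [0]
Visit order: [0, 1, 2, 3, 4]


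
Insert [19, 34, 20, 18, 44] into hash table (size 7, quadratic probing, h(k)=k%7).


Insertions: 19->slot 5; 34->slot 6; 20->slot 0; 18->slot 4; 44->slot 2
Table: [20, None, 44, None, 18, 19, 34]


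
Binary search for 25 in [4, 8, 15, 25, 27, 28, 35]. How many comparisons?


Search for 25:
[0,6] mid=3 arr[3]=25
Total: 1 comparisons


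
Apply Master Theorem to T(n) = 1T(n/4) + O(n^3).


a=1, b=4, c=3. log_4(1)=0 < c=3. Case 3: O(n^c) = O(n^3)
Complexity: O(n^3)


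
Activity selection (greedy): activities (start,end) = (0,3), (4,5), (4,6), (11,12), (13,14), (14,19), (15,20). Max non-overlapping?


Greedy: pick earliest-ending, then skip overlaps.
Selected (5 activities): [(0, 3), (4, 5), (11, 12), (13, 14), (14, 19)]


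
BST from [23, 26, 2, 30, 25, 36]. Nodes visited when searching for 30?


BST root = 23
Search for 30: compare at each node
Path: [23, 26, 30]


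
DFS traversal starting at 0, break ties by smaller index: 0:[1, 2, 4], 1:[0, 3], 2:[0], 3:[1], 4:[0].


DFS stack-based: start with [0]
Visit order: [0, 1, 3, 2, 4]


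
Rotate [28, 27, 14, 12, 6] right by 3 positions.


Right rotate by 3: [14, 12, 6, 28, 27]


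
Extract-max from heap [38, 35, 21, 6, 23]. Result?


Max = 38
Replace root with last, heapify down
Resulting heap: [35, 23, 21, 6]


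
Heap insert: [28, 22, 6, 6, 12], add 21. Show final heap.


Append 21: [28, 22, 6, 6, 12, 21]
Bubble up: swap idx 5(21) with idx 2(6)
Result: [28, 22, 21, 6, 12, 6]


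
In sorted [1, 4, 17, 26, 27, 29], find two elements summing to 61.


Two pointers: lo=0, hi=5
No pair sums to 61


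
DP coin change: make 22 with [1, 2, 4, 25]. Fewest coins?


dp[0]=0; dp[i]=1+min(dp[i-c] for c in coins)
...dp[17]=5, dp[18]=5, dp[19]=6, dp[20]=5, dp[21]=6, dp[22]=6
Minimum coins for 22 = 6


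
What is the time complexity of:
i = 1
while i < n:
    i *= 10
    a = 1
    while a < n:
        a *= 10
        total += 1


Per nesting level: O(log n) * O(log n) = O((log n)^2)
Complexity: O((log n)^2)


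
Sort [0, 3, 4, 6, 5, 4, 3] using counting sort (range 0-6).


Count array: [1, 0, 0, 2, 2, 1, 1]
Reconstruct: [0, 3, 3, 4, 4, 5, 6]


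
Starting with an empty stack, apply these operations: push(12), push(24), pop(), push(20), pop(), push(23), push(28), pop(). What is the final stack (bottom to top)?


push(12) -> [12]
push(24) -> [12, 24]
pop() returns 24 -> [12]
push(20) -> [12, 20]
pop() returns 20 -> [12]
push(23) -> [12, 23]
push(28) -> [12, 23, 28]
pop() returns 28 -> [12, 23]
Final stack (bottom to top): [12, 23]


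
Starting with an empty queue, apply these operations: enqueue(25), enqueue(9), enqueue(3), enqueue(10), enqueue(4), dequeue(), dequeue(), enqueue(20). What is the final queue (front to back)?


enqueue(25) -> [25]
enqueue(9) -> [25, 9]
enqueue(3) -> [25, 9, 3]
enqueue(10) -> [25, 9, 3, 10]
enqueue(4) -> [25, 9, 3, 10, 4]
dequeue() returns 25 -> [9, 3, 10, 4]
dequeue() returns 9 -> [3, 10, 4]
enqueue(20) -> [3, 10, 4, 20]
Final queue (front to back): [3, 10, 4, 20]


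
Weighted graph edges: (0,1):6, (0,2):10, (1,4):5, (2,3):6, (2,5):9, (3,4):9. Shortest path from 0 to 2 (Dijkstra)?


Dijkstra from 0:
Distances: {0: 0, 1: 6, 2: 10, 3: 16, 4: 11, 5: 19}
Shortest distance to 2 = 10, path = [0, 2]


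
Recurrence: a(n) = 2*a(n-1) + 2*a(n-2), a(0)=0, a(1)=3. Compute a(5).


Build bottom-up:
...a(3)=18, a(4)=48, a(5)=2*48+2*18=132


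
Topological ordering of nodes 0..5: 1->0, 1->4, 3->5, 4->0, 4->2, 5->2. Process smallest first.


Kahn's algorithm, process smallest node first
Order: [1, 3, 4, 0, 5, 2]


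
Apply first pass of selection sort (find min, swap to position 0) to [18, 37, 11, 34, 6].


After one pass: [6, 37, 11, 34, 18]


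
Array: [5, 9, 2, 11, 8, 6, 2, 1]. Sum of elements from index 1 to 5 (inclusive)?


Prefix sums: [0, 5, 14, 16, 27, 35, 41, 43, 44]
Sum[1..5] = prefix[6] - prefix[1] = 41 - 5 = 36


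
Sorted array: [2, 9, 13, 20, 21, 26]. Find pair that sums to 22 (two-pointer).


Two pointers: lo=0, hi=5
Found pair: (2, 20) summing to 22


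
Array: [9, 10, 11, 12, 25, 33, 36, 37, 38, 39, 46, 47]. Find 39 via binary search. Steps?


Search for 39:
[0,11] mid=5 arr[5]=33
[6,11] mid=8 arr[8]=38
[9,11] mid=10 arr[10]=46
[9,9] mid=9 arr[9]=39
Total: 4 comparisons


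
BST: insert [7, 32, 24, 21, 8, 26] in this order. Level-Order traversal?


Root = 7; build tree by BST insertion.
Level-Order traversal: [7, 32, 24, 21, 26, 8]


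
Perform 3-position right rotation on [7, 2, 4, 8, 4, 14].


Right rotate by 3: [8, 4, 14, 7, 2, 4]


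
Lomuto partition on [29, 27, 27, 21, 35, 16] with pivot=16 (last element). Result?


Elements <= 16 go left of pivot.
Result: [16, 27, 27, 21, 35, 29], pivot at index 0


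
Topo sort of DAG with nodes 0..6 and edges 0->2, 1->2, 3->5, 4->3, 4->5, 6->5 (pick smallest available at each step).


Kahn's algorithm, process smallest node first
Order: [0, 1, 2, 4, 3, 6, 5]


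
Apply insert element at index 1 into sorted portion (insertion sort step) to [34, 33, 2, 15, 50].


After one pass: [33, 34, 2, 15, 50]


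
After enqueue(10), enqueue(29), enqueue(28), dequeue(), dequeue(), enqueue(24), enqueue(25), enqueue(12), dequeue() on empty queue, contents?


enqueue(10) -> [10]
enqueue(29) -> [10, 29]
enqueue(28) -> [10, 29, 28]
dequeue() returns 10 -> [29, 28]
dequeue() returns 29 -> [28]
enqueue(24) -> [28, 24]
enqueue(25) -> [28, 24, 25]
enqueue(12) -> [28, 24, 25, 12]
dequeue() returns 28 -> [24, 25, 12]
Final queue (front to back): [24, 25, 12]


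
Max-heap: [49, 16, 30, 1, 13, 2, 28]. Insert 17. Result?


Append 17: [49, 16, 30, 1, 13, 2, 28, 17]
Bubble up: swap idx 7(17) with idx 3(1); swap idx 3(17) with idx 1(16)
Result: [49, 17, 30, 16, 13, 2, 28, 1]


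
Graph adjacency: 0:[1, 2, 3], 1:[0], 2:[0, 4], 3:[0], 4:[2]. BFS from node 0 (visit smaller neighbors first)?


BFS queue: start with [0]
Visit order: [0, 1, 2, 3, 4]


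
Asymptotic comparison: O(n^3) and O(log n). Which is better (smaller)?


logarithmic grows slower than cubic
O(log n) is asymptotically smaller; O(n^3) grows faster


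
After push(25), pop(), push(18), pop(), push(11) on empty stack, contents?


push(25) -> [25]
pop() returns 25 -> []
push(18) -> [18]
pop() returns 18 -> []
push(11) -> [11]
Final stack (bottom to top): [11]


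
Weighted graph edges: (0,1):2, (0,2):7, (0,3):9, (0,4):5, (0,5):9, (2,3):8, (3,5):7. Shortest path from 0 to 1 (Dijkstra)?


Dijkstra from 0:
Distances: {0: 0, 1: 2, 2: 7, 3: 9, 4: 5, 5: 9}
Shortest distance to 1 = 2, path = [0, 1]


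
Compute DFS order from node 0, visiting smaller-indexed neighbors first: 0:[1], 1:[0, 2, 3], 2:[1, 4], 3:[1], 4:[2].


DFS stack-based: start with [0]
Visit order: [0, 1, 2, 4, 3]


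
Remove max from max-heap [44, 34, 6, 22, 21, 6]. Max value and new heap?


Max = 44
Replace root with last, heapify down
Resulting heap: [34, 22, 6, 6, 21]


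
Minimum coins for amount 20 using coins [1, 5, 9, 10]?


dp[0]=0; dp[i]=1+min(dp[i-c] for c in coins)
...dp[15]=2, dp[16]=3, dp[17]=4, dp[18]=2, dp[19]=2, dp[20]=2
Minimum coins for 20 = 2


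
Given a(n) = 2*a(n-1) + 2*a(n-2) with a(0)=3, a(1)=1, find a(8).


Build bottom-up:
...a(6)=384, a(7)=1048, a(8)=2*1048+2*384=2864


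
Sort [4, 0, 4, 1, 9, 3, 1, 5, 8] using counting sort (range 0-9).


Count array: [1, 2, 0, 1, 2, 1, 0, 0, 1, 1]
Reconstruct: [0, 1, 1, 3, 4, 4, 5, 8, 9]


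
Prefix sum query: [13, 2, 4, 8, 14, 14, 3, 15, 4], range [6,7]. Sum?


Prefix sums: [0, 13, 15, 19, 27, 41, 55, 58, 73, 77]
Sum[6..7] = prefix[8] - prefix[6] = 73 - 55 = 18


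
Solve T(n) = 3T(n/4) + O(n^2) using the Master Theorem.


a=3, b=4, c=2. log_4(3)=0.792 < c=2. Case 3: O(n^c) = O(n^2)
Complexity: O(n^2)


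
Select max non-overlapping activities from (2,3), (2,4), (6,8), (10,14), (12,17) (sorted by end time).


Greedy: pick earliest-ending, then skip overlaps.
Selected (3 activities): [(2, 3), (6, 8), (10, 14)]


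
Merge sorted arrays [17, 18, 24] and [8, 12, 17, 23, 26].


Compare heads, take smaller each step.
Merged: [8, 12, 17, 17, 18, 23, 24, 26]


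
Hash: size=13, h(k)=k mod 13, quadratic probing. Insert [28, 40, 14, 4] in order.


Insertions: 28->slot 2; 40->slot 1; 14->slot 5; 4->slot 4
Table: [None, 40, 28, None, 4, 14, None, None, None, None, None, None, None]


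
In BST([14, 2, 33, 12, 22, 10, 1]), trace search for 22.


BST root = 14
Search for 22: compare at each node
Path: [14, 33, 22]


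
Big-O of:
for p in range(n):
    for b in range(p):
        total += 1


Per nesting level: O(n) * O(n) [triangular over p] = O(n^2)
Complexity: O(n^2)


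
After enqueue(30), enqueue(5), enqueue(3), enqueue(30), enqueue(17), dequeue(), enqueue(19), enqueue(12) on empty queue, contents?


enqueue(30) -> [30]
enqueue(5) -> [30, 5]
enqueue(3) -> [30, 5, 3]
enqueue(30) -> [30, 5, 3, 30]
enqueue(17) -> [30, 5, 3, 30, 17]
dequeue() returns 30 -> [5, 3, 30, 17]
enqueue(19) -> [5, 3, 30, 17, 19]
enqueue(12) -> [5, 3, 30, 17, 19, 12]
Final queue (front to back): [5, 3, 30, 17, 19, 12]


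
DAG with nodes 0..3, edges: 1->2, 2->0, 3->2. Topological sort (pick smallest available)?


Kahn's algorithm, process smallest node first
Order: [1, 3, 2, 0]


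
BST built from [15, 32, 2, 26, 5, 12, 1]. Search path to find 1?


BST root = 15
Search for 1: compare at each node
Path: [15, 2, 1]


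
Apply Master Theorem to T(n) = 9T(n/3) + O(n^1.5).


a=9, b=3, c=1.5. log_3(9)=2 > c=1.5. Case 1: O(n^log_b(a)) = O(n^2)
Complexity: O(n^2)


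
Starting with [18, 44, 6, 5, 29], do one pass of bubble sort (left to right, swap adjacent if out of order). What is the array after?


After one pass: [18, 6, 5, 29, 44]


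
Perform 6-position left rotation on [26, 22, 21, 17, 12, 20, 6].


Left rotate by 6: [6, 26, 22, 21, 17, 12, 20]


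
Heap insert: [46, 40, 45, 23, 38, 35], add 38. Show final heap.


Append 38: [46, 40, 45, 23, 38, 35, 38]
Bubble up: no swaps needed
Result: [46, 40, 45, 23, 38, 35, 38]


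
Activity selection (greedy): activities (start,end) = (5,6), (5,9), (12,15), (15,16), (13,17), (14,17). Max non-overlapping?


Greedy: pick earliest-ending, then skip overlaps.
Selected (3 activities): [(5, 6), (12, 15), (15, 16)]


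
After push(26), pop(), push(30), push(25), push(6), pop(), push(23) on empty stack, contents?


push(26) -> [26]
pop() returns 26 -> []
push(30) -> [30]
push(25) -> [30, 25]
push(6) -> [30, 25, 6]
pop() returns 6 -> [30, 25]
push(23) -> [30, 25, 23]
Final stack (bottom to top): [30, 25, 23]


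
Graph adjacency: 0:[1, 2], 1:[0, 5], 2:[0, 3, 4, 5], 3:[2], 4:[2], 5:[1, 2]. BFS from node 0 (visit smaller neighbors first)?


BFS queue: start with [0]
Visit order: [0, 1, 2, 5, 3, 4]


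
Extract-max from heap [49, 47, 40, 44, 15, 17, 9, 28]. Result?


Max = 49
Replace root with last, heapify down
Resulting heap: [47, 44, 40, 28, 15, 17, 9]


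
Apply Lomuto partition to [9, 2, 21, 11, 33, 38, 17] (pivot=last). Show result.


Elements <= 17 go left of pivot.
Result: [9, 2, 11, 17, 33, 38, 21], pivot at index 3


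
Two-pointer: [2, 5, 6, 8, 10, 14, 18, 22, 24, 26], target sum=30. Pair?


Two pointers: lo=0, hi=9
Found pair: (6, 24) summing to 30


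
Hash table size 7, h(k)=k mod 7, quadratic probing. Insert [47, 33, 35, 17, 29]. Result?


Insertions: 47->slot 5; 33->slot 6; 35->slot 0; 17->slot 3; 29->slot 1
Table: [35, 29, None, 17, None, 47, 33]


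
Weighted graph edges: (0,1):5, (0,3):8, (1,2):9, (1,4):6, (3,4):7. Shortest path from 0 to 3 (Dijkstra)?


Dijkstra from 0:
Distances: {0: 0, 1: 5, 2: 14, 3: 8, 4: 11}
Shortest distance to 3 = 8, path = [0, 3]


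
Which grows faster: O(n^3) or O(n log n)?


linearithmic grows slower than cubic
O(n log n) is asymptotically smaller; O(n^3) grows faster


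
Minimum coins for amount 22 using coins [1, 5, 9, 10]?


dp[0]=0; dp[i]=1+min(dp[i-c] for c in coins)
...dp[17]=4, dp[18]=2, dp[19]=2, dp[20]=2, dp[21]=3, dp[22]=4
Minimum coins for 22 = 4


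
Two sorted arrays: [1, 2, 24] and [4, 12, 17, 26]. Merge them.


Compare heads, take smaller each step.
Merged: [1, 2, 4, 12, 17, 24, 26]


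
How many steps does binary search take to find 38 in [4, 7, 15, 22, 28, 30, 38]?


Search for 38:
[0,6] mid=3 arr[3]=22
[4,6] mid=5 arr[5]=30
[6,6] mid=6 arr[6]=38
Total: 3 comparisons


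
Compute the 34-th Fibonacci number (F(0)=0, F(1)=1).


F(n)=F(n-1)+F(n-2)
...F(32)=2178309, F(33)=3524578, F(34)=5702887


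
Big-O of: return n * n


Analysis: constant-time operation, no loop
Complexity: O(1)


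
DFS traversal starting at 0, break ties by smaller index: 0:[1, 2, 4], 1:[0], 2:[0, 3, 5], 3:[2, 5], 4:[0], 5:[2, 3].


DFS stack-based: start with [0]
Visit order: [0, 1, 2, 3, 5, 4]


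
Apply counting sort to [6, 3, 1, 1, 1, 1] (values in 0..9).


Count array: [0, 4, 0, 1, 0, 0, 1, 0, 0, 0]
Reconstruct: [1, 1, 1, 1, 3, 6]


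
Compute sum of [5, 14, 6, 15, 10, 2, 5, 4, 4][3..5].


Prefix sums: [0, 5, 19, 25, 40, 50, 52, 57, 61, 65]
Sum[3..5] = prefix[6] - prefix[3] = 52 - 25 = 27


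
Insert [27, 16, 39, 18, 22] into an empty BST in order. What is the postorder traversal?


Root = 27; build tree by BST insertion.
Postorder traversal: [22, 18, 16, 39, 27]


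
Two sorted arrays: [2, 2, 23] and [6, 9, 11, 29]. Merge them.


Compare heads, take smaller each step.
Merged: [2, 2, 6, 9, 11, 23, 29]


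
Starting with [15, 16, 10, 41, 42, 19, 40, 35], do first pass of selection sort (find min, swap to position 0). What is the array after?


After one pass: [10, 16, 15, 41, 42, 19, 40, 35]


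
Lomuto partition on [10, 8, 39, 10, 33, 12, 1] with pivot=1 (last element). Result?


Elements <= 1 go left of pivot.
Result: [1, 8, 39, 10, 33, 12, 10], pivot at index 0


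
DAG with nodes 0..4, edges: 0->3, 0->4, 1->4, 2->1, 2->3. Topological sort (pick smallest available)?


Kahn's algorithm, process smallest node first
Order: [0, 2, 1, 3, 4]


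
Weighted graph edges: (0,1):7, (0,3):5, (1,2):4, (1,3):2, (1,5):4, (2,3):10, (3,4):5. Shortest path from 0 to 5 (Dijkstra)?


Dijkstra from 0:
Distances: {0: 0, 1: 7, 2: 11, 3: 5, 4: 10, 5: 11}
Shortest distance to 5 = 11, path = [0, 1, 5]


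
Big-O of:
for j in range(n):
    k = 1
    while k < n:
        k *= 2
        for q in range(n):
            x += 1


Per nesting level: O(n) * O(log n) * O(n) = O(n^2 log n)
Complexity: O(n^2 log n)


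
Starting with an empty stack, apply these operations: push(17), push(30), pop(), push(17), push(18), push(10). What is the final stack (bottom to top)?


push(17) -> [17]
push(30) -> [17, 30]
pop() returns 30 -> [17]
push(17) -> [17, 17]
push(18) -> [17, 17, 18]
push(10) -> [17, 17, 18, 10]
Final stack (bottom to top): [17, 17, 18, 10]


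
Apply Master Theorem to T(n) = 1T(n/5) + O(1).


a=1, b=5, c=0. log_5(1)=0 = c=0. Case 2: O(n^c log n) = O(log n)
Complexity: O(log n)


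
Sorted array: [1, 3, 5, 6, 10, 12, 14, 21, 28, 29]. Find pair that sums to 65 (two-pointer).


Two pointers: lo=0, hi=9
No pair sums to 65


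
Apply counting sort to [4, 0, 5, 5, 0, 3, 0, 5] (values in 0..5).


Count array: [3, 0, 0, 1, 1, 3]
Reconstruct: [0, 0, 0, 3, 4, 5, 5, 5]


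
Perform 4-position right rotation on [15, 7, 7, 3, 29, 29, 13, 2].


Right rotate by 4: [29, 29, 13, 2, 15, 7, 7, 3]


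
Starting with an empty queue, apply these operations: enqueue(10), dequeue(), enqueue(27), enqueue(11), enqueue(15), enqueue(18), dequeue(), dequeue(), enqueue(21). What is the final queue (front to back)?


enqueue(10) -> [10]
dequeue() returns 10 -> []
enqueue(27) -> [27]
enqueue(11) -> [27, 11]
enqueue(15) -> [27, 11, 15]
enqueue(18) -> [27, 11, 15, 18]
dequeue() returns 27 -> [11, 15, 18]
dequeue() returns 11 -> [15, 18]
enqueue(21) -> [15, 18, 21]
Final queue (front to back): [15, 18, 21]


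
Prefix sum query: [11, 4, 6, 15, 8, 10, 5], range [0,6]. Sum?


Prefix sums: [0, 11, 15, 21, 36, 44, 54, 59]
Sum[0..6] = prefix[7] - prefix[0] = 59 - 0 = 59


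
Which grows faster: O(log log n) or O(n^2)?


double-logarithmic grows slower than quadratic
O(log log n) is asymptotically smaller; O(n^2) grows faster


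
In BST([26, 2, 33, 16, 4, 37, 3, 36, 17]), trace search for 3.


BST root = 26
Search for 3: compare at each node
Path: [26, 2, 16, 4, 3]


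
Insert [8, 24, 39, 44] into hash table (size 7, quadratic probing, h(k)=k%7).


Insertions: 8->slot 1; 24->slot 3; 39->slot 4; 44->slot 2
Table: [None, 8, 44, 24, 39, None, None]


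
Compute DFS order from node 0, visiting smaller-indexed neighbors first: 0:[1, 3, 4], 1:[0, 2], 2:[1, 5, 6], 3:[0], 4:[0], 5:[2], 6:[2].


DFS stack-based: start with [0]
Visit order: [0, 1, 2, 5, 6, 3, 4]


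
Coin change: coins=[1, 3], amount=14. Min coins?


dp[0]=0; dp[i]=1+min(dp[i-c] for c in coins)
...dp[9]=3, dp[10]=4, dp[11]=5, dp[12]=4, dp[13]=5, dp[14]=6
Minimum coins for 14 = 6


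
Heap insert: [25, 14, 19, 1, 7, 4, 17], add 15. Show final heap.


Append 15: [25, 14, 19, 1, 7, 4, 17, 15]
Bubble up: swap idx 7(15) with idx 3(1); swap idx 3(15) with idx 1(14)
Result: [25, 15, 19, 14, 7, 4, 17, 1]


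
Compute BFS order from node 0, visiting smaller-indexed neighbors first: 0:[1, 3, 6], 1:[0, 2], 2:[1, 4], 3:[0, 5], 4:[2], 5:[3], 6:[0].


BFS queue: start with [0]
Visit order: [0, 1, 3, 6, 2, 5, 4]


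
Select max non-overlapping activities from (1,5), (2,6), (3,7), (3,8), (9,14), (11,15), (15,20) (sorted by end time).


Greedy: pick earliest-ending, then skip overlaps.
Selected (3 activities): [(1, 5), (9, 14), (15, 20)]


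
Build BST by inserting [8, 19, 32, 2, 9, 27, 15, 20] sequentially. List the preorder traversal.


Root = 8; build tree by BST insertion.
Preorder traversal: [8, 2, 19, 9, 15, 32, 27, 20]


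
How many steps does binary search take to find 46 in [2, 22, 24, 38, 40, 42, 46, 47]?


Search for 46:
[0,7] mid=3 arr[3]=38
[4,7] mid=5 arr[5]=42
[6,7] mid=6 arr[6]=46
Total: 3 comparisons


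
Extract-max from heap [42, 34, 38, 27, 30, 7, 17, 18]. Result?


Max = 42
Replace root with last, heapify down
Resulting heap: [38, 34, 18, 27, 30, 7, 17]


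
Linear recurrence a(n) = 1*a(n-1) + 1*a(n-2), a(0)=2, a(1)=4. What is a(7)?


Build bottom-up:
...a(5)=26, a(6)=42, a(7)=1*42+1*26=68


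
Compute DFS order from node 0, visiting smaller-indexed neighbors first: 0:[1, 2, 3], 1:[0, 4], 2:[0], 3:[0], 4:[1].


DFS stack-based: start with [0]
Visit order: [0, 1, 4, 2, 3]


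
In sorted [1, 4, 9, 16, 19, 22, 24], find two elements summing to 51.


Two pointers: lo=0, hi=6
No pair sums to 51


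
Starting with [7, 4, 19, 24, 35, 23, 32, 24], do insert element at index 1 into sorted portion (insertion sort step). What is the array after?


After one pass: [4, 7, 19, 24, 35, 23, 32, 24]


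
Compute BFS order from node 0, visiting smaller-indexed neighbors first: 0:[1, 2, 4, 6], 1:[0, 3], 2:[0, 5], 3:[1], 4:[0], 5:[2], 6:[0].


BFS queue: start with [0]
Visit order: [0, 1, 2, 4, 6, 3, 5]


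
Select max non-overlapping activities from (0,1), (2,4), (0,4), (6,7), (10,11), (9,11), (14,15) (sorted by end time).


Greedy: pick earliest-ending, then skip overlaps.
Selected (5 activities): [(0, 1), (2, 4), (6, 7), (10, 11), (14, 15)]


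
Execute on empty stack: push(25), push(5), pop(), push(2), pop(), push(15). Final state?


push(25) -> [25]
push(5) -> [25, 5]
pop() returns 5 -> [25]
push(2) -> [25, 2]
pop() returns 2 -> [25]
push(15) -> [25, 15]
Final stack (bottom to top): [25, 15]


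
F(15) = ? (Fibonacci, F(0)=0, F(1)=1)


F(n)=F(n-1)+F(n-2)
...F(13)=233, F(14)=377, F(15)=610


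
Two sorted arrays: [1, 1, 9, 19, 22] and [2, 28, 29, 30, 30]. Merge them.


Compare heads, take smaller each step.
Merged: [1, 1, 2, 9, 19, 22, 28, 29, 30, 30]


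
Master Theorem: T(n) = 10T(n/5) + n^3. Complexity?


a=10, b=5, c=3. log_5(10)=1.431 < c=3. Case 3: O(n^c) = O(n^3)
Complexity: O(n^3)


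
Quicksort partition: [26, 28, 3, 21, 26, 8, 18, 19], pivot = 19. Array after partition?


Elements <= 19 go left of pivot.
Result: [3, 8, 18, 19, 26, 28, 26, 21], pivot at index 3


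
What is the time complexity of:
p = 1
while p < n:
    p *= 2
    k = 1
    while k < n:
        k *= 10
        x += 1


Per nesting level: O(log n) * O(log n) = O((log n)^2)
Complexity: O((log n)^2)


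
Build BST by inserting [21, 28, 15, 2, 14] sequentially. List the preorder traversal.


Root = 21; build tree by BST insertion.
Preorder traversal: [21, 15, 2, 14, 28]


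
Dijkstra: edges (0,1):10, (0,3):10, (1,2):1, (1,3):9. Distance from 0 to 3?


Dijkstra from 0:
Distances: {0: 0, 1: 10, 2: 11, 3: 10}
Shortest distance to 3 = 10, path = [0, 3]


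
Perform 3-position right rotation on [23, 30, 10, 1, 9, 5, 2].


Right rotate by 3: [9, 5, 2, 23, 30, 10, 1]


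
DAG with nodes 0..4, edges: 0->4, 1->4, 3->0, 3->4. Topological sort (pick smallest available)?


Kahn's algorithm, process smallest node first
Order: [1, 2, 3, 0, 4]


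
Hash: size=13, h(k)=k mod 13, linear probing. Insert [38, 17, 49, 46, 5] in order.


Insertions: 38->slot 12; 17->slot 4; 49->slot 10; 46->slot 7; 5->slot 5
Table: [None, None, None, None, 17, 5, None, 46, None, None, 49, None, 38]


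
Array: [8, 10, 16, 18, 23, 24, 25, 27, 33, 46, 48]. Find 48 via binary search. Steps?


Search for 48:
[0,10] mid=5 arr[5]=24
[6,10] mid=8 arr[8]=33
[9,10] mid=9 arr[9]=46
[10,10] mid=10 arr[10]=48
Total: 4 comparisons


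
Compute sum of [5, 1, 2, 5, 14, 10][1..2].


Prefix sums: [0, 5, 6, 8, 13, 27, 37]
Sum[1..2] = prefix[3] - prefix[1] = 8 - 5 = 3


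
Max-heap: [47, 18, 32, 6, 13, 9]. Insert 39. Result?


Append 39: [47, 18, 32, 6, 13, 9, 39]
Bubble up: swap idx 6(39) with idx 2(32)
Result: [47, 18, 39, 6, 13, 9, 32]


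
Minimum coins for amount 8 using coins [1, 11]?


dp[0]=0; dp[i]=1+min(dp[i-c] for c in coins)
...dp[3]=3, dp[4]=4, dp[5]=5, dp[6]=6, dp[7]=7, dp[8]=8
Minimum coins for 8 = 8


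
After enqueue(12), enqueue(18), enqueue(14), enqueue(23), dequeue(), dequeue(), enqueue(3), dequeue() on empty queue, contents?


enqueue(12) -> [12]
enqueue(18) -> [12, 18]
enqueue(14) -> [12, 18, 14]
enqueue(23) -> [12, 18, 14, 23]
dequeue() returns 12 -> [18, 14, 23]
dequeue() returns 18 -> [14, 23]
enqueue(3) -> [14, 23, 3]
dequeue() returns 14 -> [23, 3]
Final queue (front to back): [23, 3]


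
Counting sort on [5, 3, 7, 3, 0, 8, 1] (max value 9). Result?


Count array: [1, 1, 0, 2, 0, 1, 0, 1, 1, 0]
Reconstruct: [0, 1, 3, 3, 5, 7, 8]


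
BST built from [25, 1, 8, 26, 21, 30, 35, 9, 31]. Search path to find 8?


BST root = 25
Search for 8: compare at each node
Path: [25, 1, 8]


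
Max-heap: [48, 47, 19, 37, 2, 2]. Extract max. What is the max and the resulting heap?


Max = 48
Replace root with last, heapify down
Resulting heap: [47, 37, 19, 2, 2]


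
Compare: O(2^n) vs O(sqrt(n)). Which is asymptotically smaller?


sublinear grows slower than exponential
O(sqrt(n)) is asymptotically smaller; O(2^n) grows faster


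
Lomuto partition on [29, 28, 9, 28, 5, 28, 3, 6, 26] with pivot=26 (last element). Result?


Elements <= 26 go left of pivot.
Result: [9, 5, 3, 6, 26, 28, 29, 28, 28], pivot at index 4


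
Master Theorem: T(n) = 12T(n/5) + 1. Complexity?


a=12, b=5, c=0. log_5(12)=1.544 > c=0. Case 1: O(n^log_b(a)) = O(n^1.544)
Complexity: O(n^1.544)


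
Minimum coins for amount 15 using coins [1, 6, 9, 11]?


dp[0]=0; dp[i]=1+min(dp[i-c] for c in coins)
...dp[10]=2, dp[11]=1, dp[12]=2, dp[13]=3, dp[14]=4, dp[15]=2
Minimum coins for 15 = 2


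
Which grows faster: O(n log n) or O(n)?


linear grows slower than linearithmic
O(n) is asymptotically smaller; O(n log n) grows faster


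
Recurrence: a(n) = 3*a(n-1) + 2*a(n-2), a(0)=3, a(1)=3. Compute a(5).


Build bottom-up:
...a(3)=51, a(4)=183, a(5)=3*183+2*51=651


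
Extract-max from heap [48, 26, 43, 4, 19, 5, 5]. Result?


Max = 48
Replace root with last, heapify down
Resulting heap: [43, 26, 5, 4, 19, 5]


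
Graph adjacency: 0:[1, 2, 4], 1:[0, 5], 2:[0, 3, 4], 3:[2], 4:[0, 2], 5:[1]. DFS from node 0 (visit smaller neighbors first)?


DFS stack-based: start with [0]
Visit order: [0, 1, 5, 2, 3, 4]


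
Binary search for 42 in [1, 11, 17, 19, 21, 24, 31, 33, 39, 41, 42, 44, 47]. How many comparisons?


Search for 42:
[0,12] mid=6 arr[6]=31
[7,12] mid=9 arr[9]=41
[10,12] mid=11 arr[11]=44
[10,10] mid=10 arr[10]=42
Total: 4 comparisons


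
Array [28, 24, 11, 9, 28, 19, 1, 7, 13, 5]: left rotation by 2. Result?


Left rotate by 2: [11, 9, 28, 19, 1, 7, 13, 5, 28, 24]


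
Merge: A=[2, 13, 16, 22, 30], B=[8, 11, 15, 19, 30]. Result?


Compare heads, take smaller each step.
Merged: [2, 8, 11, 13, 15, 16, 19, 22, 30, 30]


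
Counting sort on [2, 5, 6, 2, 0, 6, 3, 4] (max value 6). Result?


Count array: [1, 0, 2, 1, 1, 1, 2]
Reconstruct: [0, 2, 2, 3, 4, 5, 6, 6]


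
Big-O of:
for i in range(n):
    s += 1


Per nesting level: O(n) = O(n)
Complexity: O(n)


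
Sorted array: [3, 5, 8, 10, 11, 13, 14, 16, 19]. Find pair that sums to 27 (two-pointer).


Two pointers: lo=0, hi=8
Found pair: (8, 19) summing to 27


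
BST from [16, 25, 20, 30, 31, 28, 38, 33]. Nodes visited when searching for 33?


BST root = 16
Search for 33: compare at each node
Path: [16, 25, 30, 31, 38, 33]


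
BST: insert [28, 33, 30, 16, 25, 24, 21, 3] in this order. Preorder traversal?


Root = 28; build tree by BST insertion.
Preorder traversal: [28, 16, 3, 25, 24, 21, 33, 30]


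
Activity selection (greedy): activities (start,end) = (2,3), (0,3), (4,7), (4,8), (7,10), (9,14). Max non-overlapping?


Greedy: pick earliest-ending, then skip overlaps.
Selected (3 activities): [(2, 3), (4, 7), (7, 10)]


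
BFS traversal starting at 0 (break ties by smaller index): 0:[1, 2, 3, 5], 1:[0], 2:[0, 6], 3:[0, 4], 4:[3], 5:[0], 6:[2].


BFS queue: start with [0]
Visit order: [0, 1, 2, 3, 5, 6, 4]


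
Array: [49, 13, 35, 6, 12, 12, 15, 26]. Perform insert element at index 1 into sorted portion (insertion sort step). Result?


After one pass: [13, 49, 35, 6, 12, 12, 15, 26]


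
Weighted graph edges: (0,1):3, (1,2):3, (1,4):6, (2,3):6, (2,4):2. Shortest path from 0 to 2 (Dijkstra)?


Dijkstra from 0:
Distances: {0: 0, 1: 3, 2: 6, 3: 12, 4: 8}
Shortest distance to 2 = 6, path = [0, 1, 2]


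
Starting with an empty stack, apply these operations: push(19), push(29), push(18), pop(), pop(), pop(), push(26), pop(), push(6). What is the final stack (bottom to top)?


push(19) -> [19]
push(29) -> [19, 29]
push(18) -> [19, 29, 18]
pop() returns 18 -> [19, 29]
pop() returns 29 -> [19]
pop() returns 19 -> []
push(26) -> [26]
pop() returns 26 -> []
push(6) -> [6]
Final stack (bottom to top): [6]


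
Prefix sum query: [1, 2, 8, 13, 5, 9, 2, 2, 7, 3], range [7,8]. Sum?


Prefix sums: [0, 1, 3, 11, 24, 29, 38, 40, 42, 49, 52]
Sum[7..8] = prefix[9] - prefix[7] = 49 - 40 = 9


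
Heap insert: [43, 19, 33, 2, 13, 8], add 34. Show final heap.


Append 34: [43, 19, 33, 2, 13, 8, 34]
Bubble up: swap idx 6(34) with idx 2(33)
Result: [43, 19, 34, 2, 13, 8, 33]


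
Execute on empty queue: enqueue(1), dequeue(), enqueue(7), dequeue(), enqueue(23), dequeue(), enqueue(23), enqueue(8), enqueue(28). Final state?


enqueue(1) -> [1]
dequeue() returns 1 -> []
enqueue(7) -> [7]
dequeue() returns 7 -> []
enqueue(23) -> [23]
dequeue() returns 23 -> []
enqueue(23) -> [23]
enqueue(8) -> [23, 8]
enqueue(28) -> [23, 8, 28]
Final queue (front to back): [23, 8, 28]


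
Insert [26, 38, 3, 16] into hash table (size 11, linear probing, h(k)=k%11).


Insertions: 26->slot 4; 38->slot 5; 3->slot 3; 16->slot 6
Table: [None, None, None, 3, 26, 38, 16, None, None, None, None]


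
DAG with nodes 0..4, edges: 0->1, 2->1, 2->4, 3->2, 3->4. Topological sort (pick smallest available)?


Kahn's algorithm, process smallest node first
Order: [0, 3, 2, 1, 4]


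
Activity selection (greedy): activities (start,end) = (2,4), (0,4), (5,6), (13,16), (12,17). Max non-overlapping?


Greedy: pick earliest-ending, then skip overlaps.
Selected (3 activities): [(2, 4), (5, 6), (13, 16)]


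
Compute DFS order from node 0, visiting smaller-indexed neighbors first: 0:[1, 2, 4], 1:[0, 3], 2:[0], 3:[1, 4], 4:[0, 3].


DFS stack-based: start with [0]
Visit order: [0, 1, 3, 4, 2]


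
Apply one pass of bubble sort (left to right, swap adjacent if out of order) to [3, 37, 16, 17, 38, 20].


After one pass: [3, 16, 17, 37, 20, 38]


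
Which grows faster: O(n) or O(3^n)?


linear grows slower than exponential (base 3)
O(n) is asymptotically smaller; O(3^n) grows faster


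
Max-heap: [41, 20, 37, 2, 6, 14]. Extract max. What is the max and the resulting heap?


Max = 41
Replace root with last, heapify down
Resulting heap: [37, 20, 14, 2, 6]


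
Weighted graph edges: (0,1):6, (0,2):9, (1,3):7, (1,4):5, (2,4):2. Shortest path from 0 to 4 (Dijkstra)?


Dijkstra from 0:
Distances: {0: 0, 1: 6, 2: 9, 3: 13, 4: 11}
Shortest distance to 4 = 11, path = [0, 1, 4]


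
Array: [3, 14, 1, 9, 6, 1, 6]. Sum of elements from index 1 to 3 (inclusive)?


Prefix sums: [0, 3, 17, 18, 27, 33, 34, 40]
Sum[1..3] = prefix[4] - prefix[1] = 27 - 3 = 24


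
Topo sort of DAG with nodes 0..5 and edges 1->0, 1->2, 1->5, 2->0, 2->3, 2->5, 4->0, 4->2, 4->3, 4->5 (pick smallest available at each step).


Kahn's algorithm, process smallest node first
Order: [1, 4, 2, 0, 3, 5]


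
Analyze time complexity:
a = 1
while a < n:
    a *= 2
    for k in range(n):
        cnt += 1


Per nesting level: O(log n) * O(n) = O(n log n)
Complexity: O(n log n)


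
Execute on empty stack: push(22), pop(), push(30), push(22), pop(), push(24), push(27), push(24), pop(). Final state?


push(22) -> [22]
pop() returns 22 -> []
push(30) -> [30]
push(22) -> [30, 22]
pop() returns 22 -> [30]
push(24) -> [30, 24]
push(27) -> [30, 24, 27]
push(24) -> [30, 24, 27, 24]
pop() returns 24 -> [30, 24, 27]
Final stack (bottom to top): [30, 24, 27]


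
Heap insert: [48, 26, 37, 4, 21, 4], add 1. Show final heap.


Append 1: [48, 26, 37, 4, 21, 4, 1]
Bubble up: no swaps needed
Result: [48, 26, 37, 4, 21, 4, 1]
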